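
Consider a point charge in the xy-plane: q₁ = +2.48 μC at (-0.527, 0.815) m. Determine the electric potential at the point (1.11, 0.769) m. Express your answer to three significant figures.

1.36×10⁴ V

The total potential is the scalar sum of each charge's contribution, V = Σ kqᵢ/rᵢ.
Distances from the field point to each charge: r₁ = 1.64 m.
V = k[(2.48×10⁻⁶)/(1.64)] = 1.36×10⁴ V.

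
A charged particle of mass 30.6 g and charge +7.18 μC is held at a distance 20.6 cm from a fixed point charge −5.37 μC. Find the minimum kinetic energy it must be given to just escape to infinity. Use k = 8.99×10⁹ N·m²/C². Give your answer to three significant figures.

1.68 J

To just escape, total mechanical energy must reach zero at infinity: ½mv²_min + U = 0, so ½mv²_min = −U = |kQq|/r.
|U| = |kQq|/r = (8.99×10⁹ N·m²/C²)(5.37×10⁻⁶)(7.18×10⁻⁶)/(0.206) = 1.68 J.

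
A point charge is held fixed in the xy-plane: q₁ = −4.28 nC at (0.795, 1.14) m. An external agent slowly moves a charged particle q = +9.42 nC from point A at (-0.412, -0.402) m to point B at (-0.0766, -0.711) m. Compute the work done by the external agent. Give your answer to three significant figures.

For quasistatic motion the external work equals the change in potential energy: W_ext = qΔV = q(V_B − V_A).
At A: distance to the source charge is 1.96 m; V_A = kq₁/r = -19.6 V.
At B: distance to the source charge is 2.05 m; V_B = kq₁/r = -18.8 V.
ΔV = V_B − V_A = 0.843 V.
W_ext = qΔV = (9.42×10⁻⁹ C)(0.843 V) = 7.94×10⁻⁹ J.

7.94×10⁻⁹ J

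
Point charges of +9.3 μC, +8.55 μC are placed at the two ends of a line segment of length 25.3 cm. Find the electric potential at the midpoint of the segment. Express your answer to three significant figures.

1.27×10⁶ V

The total potential is the scalar sum of each charge's contribution, V = Σ kqᵢ/rᵢ.
Each charge is 0.127 m from the midpoint.
V = k[(9.30×10⁻⁶)/(0.127) + (8.55×10⁻⁶)/(0.127)] = 1.27×10⁶ V.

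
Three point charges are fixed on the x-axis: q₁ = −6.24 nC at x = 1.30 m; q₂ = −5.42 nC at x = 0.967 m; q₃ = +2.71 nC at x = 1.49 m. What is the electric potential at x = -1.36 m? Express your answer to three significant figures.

-33.5 V

Electric potential is a scalar, so the contributions from each charge add algebraically: V = Σ kqᵢ/rᵢ.
Distances from the field point to each charge: r₁ = 2.66 m, r₂ = 2.33 m, r₃ = 2.85 m.
V = k[(-6.24×10⁻⁹)/(2.66) + (-5.42×10⁻⁹)/(2.33) + (2.71×10⁻⁹)/(2.85)] = -33.5 V.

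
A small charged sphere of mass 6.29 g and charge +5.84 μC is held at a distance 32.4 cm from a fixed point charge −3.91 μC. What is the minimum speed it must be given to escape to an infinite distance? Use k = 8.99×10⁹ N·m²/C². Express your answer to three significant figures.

14.2 m/s

To just escape, total mechanical energy must reach zero at infinity: ½mv²_min + U = 0, so ½mv²_min = −U = |kQq|/r.
|U| = |kQq|/r = (8.99×10⁹ N·m²/C²)(3.91×10⁻⁶)(5.84×10⁻⁶)/(0.324) = 0.634 J.
v_min = √(2|U|/m) = √(2·0.634/6.29×10⁻³) = 14.2 m/s.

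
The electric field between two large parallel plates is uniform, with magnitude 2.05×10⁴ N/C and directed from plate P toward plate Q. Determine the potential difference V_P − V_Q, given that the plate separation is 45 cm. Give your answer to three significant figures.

9220 V

In a uniform field, potential decreases in the direction of E: ΔV = −E·d for a displacement d parallel to E.
Going from Q to P is a displacement of 45 cm opposite to the field, so V_P − V_Q = +Ed = 9220 V.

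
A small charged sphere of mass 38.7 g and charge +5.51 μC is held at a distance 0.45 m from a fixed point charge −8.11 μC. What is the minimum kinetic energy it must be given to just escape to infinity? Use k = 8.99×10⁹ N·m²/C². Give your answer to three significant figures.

0.893 J

To just escape, total mechanical energy must reach zero at infinity: ½mv²_min + U = 0, so ½mv²_min = −U = |kQq|/r.
|U| = |kQq|/r = (8.99×10⁹ N·m²/C²)(8.11×10⁻⁶)(5.51×10⁻⁶)/(0.450) = 0.893 J.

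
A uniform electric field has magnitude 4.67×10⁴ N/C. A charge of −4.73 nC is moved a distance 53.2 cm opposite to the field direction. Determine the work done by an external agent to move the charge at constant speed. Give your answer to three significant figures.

The potential change for a displacement 53.2 cm opposite to the field direction is ΔV = +Ed = 2.48×10⁴ V.
W_ext = qΔV = -1.18×10⁻⁴ J.

-1.18×10⁻⁴ J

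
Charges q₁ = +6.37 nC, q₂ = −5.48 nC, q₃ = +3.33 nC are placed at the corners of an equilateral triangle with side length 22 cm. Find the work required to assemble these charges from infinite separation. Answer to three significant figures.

-1.31×10⁻⁶ J

The assembly work is the sum of pairwise potential energies, U = Σ_{i<j} kqᵢqⱼ/rᵢⱼ.
All three pair separations equal the side length, 0.220 m.
U = (-1.43×10⁻⁶) + (8.67×10⁻⁷) + (-7.46×10⁻⁷) = -1.31×10⁻⁶ J.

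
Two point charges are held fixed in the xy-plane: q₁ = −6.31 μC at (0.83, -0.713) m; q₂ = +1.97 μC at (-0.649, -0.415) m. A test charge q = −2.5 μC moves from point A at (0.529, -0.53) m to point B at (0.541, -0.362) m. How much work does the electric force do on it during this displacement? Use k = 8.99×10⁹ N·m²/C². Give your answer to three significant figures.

0.0904 J

The work done by the electric force is W_field = −ΔU = −q(V_B − V_A) = q(V_A − V_B).
At A: distances to the source charges are 0.352 m, 1.18 m; V_A = Σ kqᵢ/rᵢ = -1.46×10⁵ V.
At B: distances to the source charges are 0.455 m, 1.19 m; V_B = Σ kqᵢ/rᵢ = -1.10×10⁵ V.
ΔV = V_B − V_A = 3.62×10⁴ V.
W_field = −qΔV = −(-2.50×10⁻⁶ C)(3.62×10⁴ V) = 0.0904 J.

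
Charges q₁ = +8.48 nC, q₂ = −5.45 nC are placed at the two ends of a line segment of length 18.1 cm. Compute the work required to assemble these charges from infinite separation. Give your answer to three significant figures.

The work to assemble the configuration equals its total potential energy, U = Σ kqᵢqⱼ/rᵢⱼ over all pairs.
The separation is r = 0.181 m.
U = (-2.30×10⁻⁶) = -2.30×10⁻⁶ J.

-2.30×10⁻⁶ J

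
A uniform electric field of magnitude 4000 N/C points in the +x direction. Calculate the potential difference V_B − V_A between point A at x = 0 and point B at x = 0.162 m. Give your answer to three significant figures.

-648 V

In a uniform field, potential decreases in the direction of E: V_B − V_A = −E·Δx.
V_B − V_A = −(4000 V/m)(0.162 m) = -648 V.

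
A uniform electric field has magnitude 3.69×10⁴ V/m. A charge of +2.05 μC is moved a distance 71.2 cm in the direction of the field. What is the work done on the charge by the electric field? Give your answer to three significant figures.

0.0539 J

The potential change for a displacement 71.2 cm in the direction of the field is ΔV = −Ed = -2.63×10⁴ V.
W_field = −qΔV = 0.0539 J.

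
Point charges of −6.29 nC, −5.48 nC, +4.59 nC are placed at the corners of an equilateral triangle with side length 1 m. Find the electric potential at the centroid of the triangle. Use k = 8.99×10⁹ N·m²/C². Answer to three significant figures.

Electric potential is a scalar, so the contributions from each charge add algebraically: V = Σ kqᵢ/rᵢ.
The distance from each vertex to the centroid is a/√3 = 0.577 m.
V = k[(-6.29×10⁻⁹)/(0.577) + (-5.48×10⁻⁹)/(0.577) + (4.59×10⁻⁹)/(0.577)] = -112 V.

-112 V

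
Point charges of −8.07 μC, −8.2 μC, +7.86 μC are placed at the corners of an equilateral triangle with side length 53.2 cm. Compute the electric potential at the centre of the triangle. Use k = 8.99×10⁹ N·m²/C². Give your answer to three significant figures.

-2.46×10⁵ V

Electric potential is a scalar, so the contributions from each charge add algebraically: V = Σ kqᵢ/rᵢ.
The distance from each vertex to the centroid is a/√3 = 0.307 m.
V = k[(-8.07×10⁻⁶)/(0.307) + (-8.20×10⁻⁶)/(0.307) + (7.86×10⁻⁶)/(0.307)] = -2.46×10⁵ V.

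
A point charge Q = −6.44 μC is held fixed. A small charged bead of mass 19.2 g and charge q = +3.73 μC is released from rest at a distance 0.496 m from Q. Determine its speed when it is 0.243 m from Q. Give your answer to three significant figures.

6.87 m/s

Only the electrostatic force acts, so mechanical energy is conserved: ½mv² = U₁ − U₂ = kQq(1/r₁ − 1/r₂).
U₁ − U₂ = (8.99×10⁹ N·m²/C²)(-6.44×10⁻⁶ C)(3.73×10⁻⁶ C)(1/0.496 − 1/0.243) = 0.453 J.
v = √(2·0.453/0.0192) = 6.87 m/s.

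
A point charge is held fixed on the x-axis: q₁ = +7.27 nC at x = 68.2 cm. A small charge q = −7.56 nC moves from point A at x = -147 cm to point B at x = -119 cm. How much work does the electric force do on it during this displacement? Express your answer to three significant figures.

3.43×10⁻⁸ J

The work done by the electric force is W_field = −ΔU = −q(V_B − V_A) = q(V_A − V_B).
At A: distance to the source charge is 2.15 m; V_A = kq₁/r = 30.4 V.
At B: distance to the source charge is 1.87 m; V_B = kq₁/r = 34.9 V.
ΔV = V_B − V_A = 4.54 V.
W_field = −qΔV = −(-7.56×10⁻⁹ C)(4.54 V) = 3.43×10⁻⁸ J.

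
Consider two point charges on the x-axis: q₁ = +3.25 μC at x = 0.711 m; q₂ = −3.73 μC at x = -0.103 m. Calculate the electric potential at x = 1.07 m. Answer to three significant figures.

The total potential is the scalar sum of each charge's contribution, V = Σ kqᵢ/rᵢ.
Distances from the field point to each charge: r₁ = 0.359 m, r₂ = 1.17 m.
V = k[(3.25×10⁻⁶)/(0.359) + (-3.73×10⁻⁶)/(1.17)] = 5.28×10⁴ V.

5.28×10⁴ V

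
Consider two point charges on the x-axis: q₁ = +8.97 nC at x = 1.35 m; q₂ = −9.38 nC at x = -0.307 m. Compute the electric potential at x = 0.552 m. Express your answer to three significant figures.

2.89 V

Electric potential is a scalar, so the contributions from each charge add algebraically: V = Σ kqᵢ/rᵢ.
Distances from the field point to each charge: r₁ = 0.798 m, r₂ = 0.859 m.
V = k[(8.97×10⁻⁹)/(0.798) + (-9.38×10⁻⁹)/(0.859)] = 2.89 V.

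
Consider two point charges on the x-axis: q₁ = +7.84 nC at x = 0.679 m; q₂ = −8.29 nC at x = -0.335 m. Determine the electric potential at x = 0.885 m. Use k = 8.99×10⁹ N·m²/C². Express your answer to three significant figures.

281 V

The total potential is the scalar sum of each charge's contribution, V = Σ kqᵢ/rᵢ.
Distances from the field point to each charge: r₁ = 0.206 m, r₂ = 1.22 m.
V = k[(7.84×10⁻⁹)/(0.206) + (-8.29×10⁻⁹)/(1.22)] = 281 V.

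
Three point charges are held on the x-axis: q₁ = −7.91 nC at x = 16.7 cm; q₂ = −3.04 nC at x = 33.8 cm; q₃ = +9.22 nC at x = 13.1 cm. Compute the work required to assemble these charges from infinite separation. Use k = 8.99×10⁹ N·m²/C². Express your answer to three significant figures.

-1.82×10⁻⁵ J

The work to assemble the configuration equals its total potential energy, U = Σ kqᵢqⱼ/rᵢⱼ over all pairs.
Pair separations: r₁₂ = 0.171 m, r₁₃ = 0.0360 m, r₂₃ = 0.207 m.
U = (1.26×10⁻⁶) + (-1.82×10⁻⁵) + (-1.22×10⁻⁶) = -1.82×10⁻⁵ J.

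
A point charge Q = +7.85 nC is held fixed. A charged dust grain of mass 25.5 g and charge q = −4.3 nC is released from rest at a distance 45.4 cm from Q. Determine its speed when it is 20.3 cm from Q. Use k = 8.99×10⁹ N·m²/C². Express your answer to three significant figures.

Only the electrostatic force acts, so mechanical energy is conserved: ½mv² = U₁ − U₂ = kQq(1/r₁ − 1/r₂).
U₁ − U₂ = (8.99×10⁹ N·m²/C²)(7.85×10⁻⁹ C)(-4.30×10⁻⁹ C)(1/0.454 − 1/0.203) = 8.26×10⁻⁷ J.
v = √(2·8.26×10⁻⁷/0.0255) = 8.05×10⁻³ m/s.

8.05×10⁻³ m/s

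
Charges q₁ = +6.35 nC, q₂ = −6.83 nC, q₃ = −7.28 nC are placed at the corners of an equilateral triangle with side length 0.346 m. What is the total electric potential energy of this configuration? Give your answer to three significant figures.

The assembly work is the sum of pairwise potential energies, U = Σ_{i<j} kqᵢqⱼ/rᵢⱼ.
All three pair separations equal the side length, 0.346 m.
U = (-1.13×10⁻⁶) + (-1.20×10⁻⁶) + (1.29×10⁻⁶) = -1.04×10⁻⁶ J.

-1.04×10⁻⁶ J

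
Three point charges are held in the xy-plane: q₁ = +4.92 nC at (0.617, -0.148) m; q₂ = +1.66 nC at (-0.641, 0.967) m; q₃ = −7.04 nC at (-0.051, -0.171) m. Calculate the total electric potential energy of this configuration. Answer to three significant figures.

-5.04×10⁻⁷ J

The assembly work is the sum of pairwise potential energies, U = Σ_{i<j} kqᵢqⱼ/rᵢⱼ.
Pair separations: r₁₂ = 1.68 m, r₁₃ = 0.668 m, r₂₃ = 1.28 m.
U = (4.37×10⁻⁸) + (-4.66×10⁻⁷) + (-8.20×10⁻⁸) = -5.04×10⁻⁷ J.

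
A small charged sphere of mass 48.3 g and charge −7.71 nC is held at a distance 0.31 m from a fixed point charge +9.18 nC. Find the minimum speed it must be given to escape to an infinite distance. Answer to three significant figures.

9.22×10⁻³ m/s

To just escape, total mechanical energy must reach zero at infinity: ½mv²_min + U = 0, so ½mv²_min = −U = |kQq|/r.
|U| = |kQq|/r = (8.99×10⁹ N·m²/C²)(9.18×10⁻⁹)(7.71×10⁻⁹)/(0.310) = 2.05×10⁻⁶ J.
v_min = √(2|U|/m) = √(2·2.05×10⁻⁶/0.0483) = 9.22×10⁻³ m/s.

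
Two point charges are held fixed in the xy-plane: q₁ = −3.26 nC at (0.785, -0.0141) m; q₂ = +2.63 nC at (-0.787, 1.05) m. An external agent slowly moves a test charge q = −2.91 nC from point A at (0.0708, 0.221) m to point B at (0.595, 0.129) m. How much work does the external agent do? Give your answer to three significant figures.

For quasistatic motion the external work equals the change in potential energy: W_ext = qΔV = q(V_B − V_A).
At A: distances to the source charges are 0.752 m, 1.19 m; V_A = Σ kqᵢ/rᵢ = -19.2 V.
At B: distances to the source charges are 0.238 m, 1.66 m; V_B = Σ kqᵢ/rᵢ = -109 V.
ΔV = V_B − V_A = -89.8 V.
W_ext = qΔV = (-2.91×10⁻⁹ C)(-89.8 V) = 2.61×10⁻⁷ J.

2.61×10⁻⁷ J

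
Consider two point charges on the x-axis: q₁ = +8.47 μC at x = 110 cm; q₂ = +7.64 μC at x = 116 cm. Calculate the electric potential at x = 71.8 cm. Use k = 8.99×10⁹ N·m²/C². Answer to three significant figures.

Electric potential is a scalar, so the contributions from each charge add algebraically: V = Σ kqᵢ/rᵢ.
Distances from the field point to each charge: r₁ = 0.382 m, r₂ = 0.442 m.
V = k[(8.47×10⁻⁶)/(0.382) + (7.64×10⁻⁶)/(0.442)] = 3.55×10⁵ V.

3.55×10⁵ V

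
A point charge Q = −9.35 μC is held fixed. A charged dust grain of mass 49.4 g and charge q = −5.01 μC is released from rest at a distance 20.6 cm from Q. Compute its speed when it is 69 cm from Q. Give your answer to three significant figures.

Only the electrostatic force acts, so mechanical energy is conserved: ½mv² = U₁ − U₂ = kQq(1/r₁ − 1/r₂).
U₁ − U₂ = (8.99×10⁹ N·m²/C²)(-9.35×10⁻⁶ C)(-5.01×10⁻⁶ C)(1/0.206 − 1/0.690) = 1.43 J.
v = √(2·1.43/0.0494) = 7.62 m/s.

7.62 m/s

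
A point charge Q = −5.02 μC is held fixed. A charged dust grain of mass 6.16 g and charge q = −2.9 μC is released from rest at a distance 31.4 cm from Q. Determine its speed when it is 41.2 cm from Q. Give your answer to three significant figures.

Only the electrostatic force acts, so mechanical energy is conserved: ½mv² = U₁ − U₂ = kQq(1/r₁ − 1/r₂).
U₁ − U₂ = (8.99×10⁹ N·m²/C²)(-5.02×10⁻⁶ C)(-2.90×10⁻⁶ C)(1/0.314 − 1/0.412) = 0.0991 J.
v = √(2·0.0991/6.16×10⁻³) = 5.67 m/s.

5.67 m/s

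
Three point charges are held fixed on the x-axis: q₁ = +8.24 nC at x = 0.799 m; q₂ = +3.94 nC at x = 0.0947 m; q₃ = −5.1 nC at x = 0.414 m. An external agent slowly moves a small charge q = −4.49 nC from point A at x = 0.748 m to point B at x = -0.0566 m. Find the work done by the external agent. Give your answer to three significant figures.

5.15×10⁻⁶ J

For quasistatic motion the external work equals the change in potential energy: W_ext = qΔV = q(V_B − V_A).
At A: distances to the source charges are 0.0510 m, 0.653 m, 0.334 m; V_A = Σ kqᵢ/rᵢ = 1370 V.
At B: distances to the source charges are 0.856 m, 0.151 m, 0.471 m; V_B = Σ kqᵢ/rᵢ = 223 V.
ΔV = V_B − V_A = -1150 V.
W_ext = qΔV = (-4.49×10⁻⁹ C)(-1150 V) = 5.15×10⁻⁶ J.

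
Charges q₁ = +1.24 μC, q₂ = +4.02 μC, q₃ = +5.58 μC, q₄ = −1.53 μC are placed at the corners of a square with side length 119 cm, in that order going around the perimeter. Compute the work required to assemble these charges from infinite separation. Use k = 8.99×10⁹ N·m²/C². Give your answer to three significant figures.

The work to assemble the configuration equals its total potential energy, U = Σ kqᵢqⱼ/rᵢⱼ over all pairs.
The four side pairs have separation 1.19 m and the two diagonal pairs 1.68 m.
Summing all 6 pair terms gives U = 0.132 J.

0.132 J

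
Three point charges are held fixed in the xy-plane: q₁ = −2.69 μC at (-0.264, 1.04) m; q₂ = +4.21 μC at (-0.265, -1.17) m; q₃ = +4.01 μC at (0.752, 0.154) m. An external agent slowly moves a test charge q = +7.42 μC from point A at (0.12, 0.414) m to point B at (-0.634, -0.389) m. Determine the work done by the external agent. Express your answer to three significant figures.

0.0639 J

For quasistatic motion the external work equals the change in potential energy: W_ext = qΔV = q(V_B − V_A).
At A: distances to the source charges are 0.734 m, 1.63 m, 0.683 m; V_A = Σ kqᵢ/rᵢ = 4.30×10⁴ V.
At B: distances to the source charges are 1.48 m, 0.864 m, 1.49 m; V_B = Σ kqᵢ/rᵢ = 5.17×10⁴ V.
ΔV = V_B − V_A = 8610 V.
W_ext = qΔV = (7.42×10⁻⁶ C)(8610 V) = 0.0639 J.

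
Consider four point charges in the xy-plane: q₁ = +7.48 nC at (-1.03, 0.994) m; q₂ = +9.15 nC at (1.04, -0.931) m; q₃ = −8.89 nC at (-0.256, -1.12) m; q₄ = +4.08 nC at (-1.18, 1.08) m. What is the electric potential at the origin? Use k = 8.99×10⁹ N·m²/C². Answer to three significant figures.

59.3 V

Electric potential is a scalar, so the contributions from each charge add algebraically: V = Σ kqᵢ/rᵢ.
Distances from the field point to each charge: r₁ = 1.43 m, r₂ = 1.40 m, r₃ = 1.15 m, r₄ = 1.60 m.
V = k[(7.48×10⁻⁹)/(1.43) + (9.15×10⁻⁹)/(1.40) + (-8.89×10⁻⁹)/(1.15) + (4.08×10⁻⁹)/(1.60)] = 59.3 V.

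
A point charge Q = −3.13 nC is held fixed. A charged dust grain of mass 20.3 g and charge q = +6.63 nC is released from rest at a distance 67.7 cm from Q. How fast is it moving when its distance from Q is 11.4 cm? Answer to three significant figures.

Only the electrostatic force acts, so mechanical energy is conserved: ½mv² = U₁ − U₂ = kQq(1/r₁ − 1/r₂).
U₁ − U₂ = (8.99×10⁹ N·m²/C²)(-3.13×10⁻⁹ C)(6.63×10⁻⁹ C)(1/0.677 − 1/0.114) = 1.36×10⁻⁶ J.
v = √(2·1.36×10⁻⁶/0.0203) = 0.0116 m/s.

0.0116 m/s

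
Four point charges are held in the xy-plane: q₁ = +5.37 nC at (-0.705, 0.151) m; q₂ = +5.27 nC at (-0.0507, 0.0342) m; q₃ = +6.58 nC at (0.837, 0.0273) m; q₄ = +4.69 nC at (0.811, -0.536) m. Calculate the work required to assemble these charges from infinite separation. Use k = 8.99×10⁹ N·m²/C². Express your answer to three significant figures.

The work to assemble the configuration equals its total potential energy, U = Σ kqᵢqⱼ/rᵢⱼ over all pairs.
Pair separations: r₁₂ = 0.665 m, r₁₃ = 1.55 m, r₁₄ = 1.66 m, r₂₃ = 0.888 m, r₂₄ = 1.03 m, r₃₄ = 0.564 m.
Summing all 6 pair terms gives U = 1.78×10⁻⁶ J.

1.78×10⁻⁶ J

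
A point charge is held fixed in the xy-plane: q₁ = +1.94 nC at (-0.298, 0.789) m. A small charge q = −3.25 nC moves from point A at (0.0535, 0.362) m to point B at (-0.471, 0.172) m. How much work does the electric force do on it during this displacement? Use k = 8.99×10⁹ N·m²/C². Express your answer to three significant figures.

The work done by the electric force is W_field = −ΔU = −q(V_B − V_A) = q(V_A − V_B).
At A: distance to the source charge is 0.553 m; V_A = kq₁/r = 31.5 V.
At B: distance to the source charge is 0.641 m; V_B = kq₁/r = 27.2 V.
ΔV = V_B − V_A = -4.32 V.
W_field = −qΔV = −(-3.25×10⁻⁹ C)(-4.32 V) = -1.40×10⁻⁸ J.

-1.40×10⁻⁸ J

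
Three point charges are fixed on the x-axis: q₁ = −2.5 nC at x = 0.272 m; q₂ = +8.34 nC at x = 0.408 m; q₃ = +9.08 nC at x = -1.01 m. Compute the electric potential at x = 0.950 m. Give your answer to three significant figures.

147 V

Electric potential is a scalar, so the contributions from each charge add algebraically: V = Σ kqᵢ/rᵢ.
Distances from the field point to each charge: r₁ = 0.678 m, r₂ = 0.542 m, r₃ = 1.96 m.
V = k[(-2.50×10⁻⁹)/(0.678) + (8.34×10⁻⁹)/(0.542) + (9.08×10⁻⁹)/(1.96)] = 147 V.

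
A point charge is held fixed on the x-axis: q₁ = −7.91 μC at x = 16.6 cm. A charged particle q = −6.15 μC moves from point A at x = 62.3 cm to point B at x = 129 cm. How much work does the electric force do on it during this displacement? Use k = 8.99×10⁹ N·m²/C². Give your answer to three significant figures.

0.568 J

The work done by the electric force is W_field = −ΔU = −q(V_B − V_A) = q(V_A − V_B).
At A: distance to the source charge is 0.457 m; V_A = kq₁/r = -1.56×10⁵ V.
At B: distance to the source charge is 1.12 m; V_B = kq₁/r = -6.33×10⁴ V.
ΔV = V_B − V_A = 9.23×10⁴ V.
W_field = −qΔV = −(-6.15×10⁻⁶ C)(9.23×10⁴ V) = 0.568 J.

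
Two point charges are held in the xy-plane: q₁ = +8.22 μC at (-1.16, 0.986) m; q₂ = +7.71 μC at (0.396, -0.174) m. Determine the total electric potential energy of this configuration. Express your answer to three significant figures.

The assembly work is the sum of pairwise potential energies, U = Σ_{i<j} kqᵢqⱼ/rᵢⱼ.
Pair separations: r₁₂ = 1.94 m.
U = (0.294) = 0.294 J.

0.294 J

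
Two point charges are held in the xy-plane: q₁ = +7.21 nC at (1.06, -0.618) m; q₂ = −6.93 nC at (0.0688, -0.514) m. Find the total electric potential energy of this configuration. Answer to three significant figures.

-4.51×10⁻⁷ J

The assembly work is the sum of pairwise potential energies, U = Σ_{i<j} kqᵢqⱼ/rᵢⱼ.
Pair separations: r₁₂ = 0.997 m.
U = (-4.51×10⁻⁷) = -4.51×10⁻⁷ J.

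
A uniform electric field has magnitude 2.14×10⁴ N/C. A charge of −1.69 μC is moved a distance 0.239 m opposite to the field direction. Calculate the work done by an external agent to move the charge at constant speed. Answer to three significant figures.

-8.64×10⁻³ J

The potential change for a displacement 0.239 m opposite to the field direction is ΔV = +Ed = 5110 V.
W_ext = qΔV = -8.64×10⁻³ J.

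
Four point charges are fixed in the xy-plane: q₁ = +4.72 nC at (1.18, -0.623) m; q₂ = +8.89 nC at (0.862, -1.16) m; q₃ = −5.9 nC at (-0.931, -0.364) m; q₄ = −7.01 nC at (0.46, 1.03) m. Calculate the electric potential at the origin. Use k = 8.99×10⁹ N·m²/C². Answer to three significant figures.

-21.8 V

Electric potential is a scalar, so the contributions from each charge add algebraically: V = Σ kqᵢ/rᵢ.
Distances from the field point to each charge: r₁ = 1.33 m, r₂ = 1.45 m, r₃ = 1.00 m, r₄ = 1.13 m.
V = k[(4.72×10⁻⁹)/(1.33) + (8.89×10⁻⁹)/(1.45) + (-5.90×10⁻⁹)/(1.00) + (-7.01×10⁻⁹)/(1.13)] = -21.8 V.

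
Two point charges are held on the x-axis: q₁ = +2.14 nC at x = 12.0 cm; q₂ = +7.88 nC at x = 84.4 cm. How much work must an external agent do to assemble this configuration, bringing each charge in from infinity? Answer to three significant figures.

The work to assemble the configuration equals its total potential energy, U = Σ kqᵢqⱼ/rᵢⱼ over all pairs.
Pair separations: r₁₂ = 0.724 m.
U = (2.09×10⁻⁷) = 2.09×10⁻⁷ J.

2.09×10⁻⁷ J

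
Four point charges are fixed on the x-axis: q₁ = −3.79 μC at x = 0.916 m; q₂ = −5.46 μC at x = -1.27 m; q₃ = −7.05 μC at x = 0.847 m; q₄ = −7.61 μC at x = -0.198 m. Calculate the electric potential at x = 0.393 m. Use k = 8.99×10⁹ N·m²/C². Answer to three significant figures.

Electric potential is a scalar, so the contributions from each charge add algebraically: V = Σ kqᵢ/rᵢ.
Distances from the field point to each charge: r₁ = 0.523 m, r₂ = 1.66 m, r₃ = 0.454 m, r₄ = 0.591 m.
V = k[(-3.79×10⁻⁶)/(0.523) + (-5.46×10⁻⁶)/(1.66) + (-7.05×10⁻⁶)/(0.454) + (-7.61×10⁻⁶)/(0.591)] = -3.50×10⁵ V.

-3.50×10⁵ V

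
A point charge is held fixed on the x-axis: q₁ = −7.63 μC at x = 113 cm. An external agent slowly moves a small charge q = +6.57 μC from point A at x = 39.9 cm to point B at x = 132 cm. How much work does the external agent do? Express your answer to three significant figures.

-1.76 J

For quasistatic motion the external work equals the change in potential energy: W_ext = qΔV = q(V_B − V_A).
At A: distance to the source charge is 0.731 m; V_A = kq₁/r = -9.38×10⁴ V.
At B: distance to the source charge is 0.190 m; V_B = kq₁/r = -3.61×10⁵ V.
ΔV = V_B − V_A = -2.67×10⁵ V.
W_ext = qΔV = (6.57×10⁻⁶ C)(-2.67×10⁵ V) = -1.76 J.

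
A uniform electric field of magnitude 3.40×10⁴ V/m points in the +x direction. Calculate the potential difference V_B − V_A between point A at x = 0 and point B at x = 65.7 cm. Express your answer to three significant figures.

-2.23×10⁴ V

In a uniform field, potential decreases in the direction of E: V_B − V_A = −E·Δx.
V_B − V_A = −(3.40×10⁴ V/m)(0.657 m) = -2.23×10⁴ V.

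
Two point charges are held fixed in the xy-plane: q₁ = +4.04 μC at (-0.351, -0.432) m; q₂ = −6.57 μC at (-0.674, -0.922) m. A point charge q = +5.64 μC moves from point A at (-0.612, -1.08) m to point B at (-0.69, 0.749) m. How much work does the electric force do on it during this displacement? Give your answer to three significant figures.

-1.64 J

The work done by the electric force is W_field = −ΔU = −q(V_B − V_A) = q(V_A − V_B).
At A: distances to the source charges are 0.699 m, 0.170 m; V_A = Σ kqᵢ/rᵢ = -2.96×10⁵ V.
At B: distances to the source charges are 1.23 m, 1.67 m; V_B = Σ kqᵢ/rᵢ = -5790 V.
ΔV = V_B − V_A = 2.90×10⁵ V.
W_field = −qΔV = −(5.64×10⁻⁶ C)(2.90×10⁵ V) = -1.64 J.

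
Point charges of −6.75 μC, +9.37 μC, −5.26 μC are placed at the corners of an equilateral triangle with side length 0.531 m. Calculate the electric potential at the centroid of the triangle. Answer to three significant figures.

-7.74×10⁴ V

Electric potential is a scalar, so the contributions from each charge add algebraically: V = Σ kqᵢ/rᵢ.
The distance from each vertex to the centroid is a/√3 = 0.307 m.
V = k[(-6.75×10⁻⁶)/(0.307) + (9.37×10⁻⁶)/(0.307) + (-5.26×10⁻⁶)/(0.307)] = -7.74×10⁴ V.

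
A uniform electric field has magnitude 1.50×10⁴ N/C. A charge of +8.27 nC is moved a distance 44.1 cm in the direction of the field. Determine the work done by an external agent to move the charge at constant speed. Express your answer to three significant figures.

-5.47×10⁻⁵ J

The potential change for a displacement 44.1 cm in the direction of the field is ΔV = −Ed = -6620 V.
W_ext = qΔV = -5.47×10⁻⁵ J.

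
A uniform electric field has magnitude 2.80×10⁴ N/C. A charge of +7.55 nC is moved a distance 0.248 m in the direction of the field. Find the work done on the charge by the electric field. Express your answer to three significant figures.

5.24×10⁻⁵ J

The potential change for a displacement 0.248 m in the direction of the field is ΔV = −Ed = -6940 V.
W_field = −qΔV = 5.24×10⁻⁵ J.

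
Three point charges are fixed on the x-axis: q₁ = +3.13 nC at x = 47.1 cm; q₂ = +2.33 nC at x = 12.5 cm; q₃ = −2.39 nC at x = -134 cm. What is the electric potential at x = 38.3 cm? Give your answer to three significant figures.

388 V

Electric potential is a scalar, so the contributions from each charge add algebraically: V = Σ kqᵢ/rᵢ.
Distances from the field point to each charge: r₁ = 0.0880 m, r₂ = 0.258 m, r₃ = 1.72 m.
V = k[(3.13×10⁻⁹)/(0.0880) + (2.33×10⁻⁹)/(0.258) + (-2.39×10⁻⁹)/(1.72)] = 388 V.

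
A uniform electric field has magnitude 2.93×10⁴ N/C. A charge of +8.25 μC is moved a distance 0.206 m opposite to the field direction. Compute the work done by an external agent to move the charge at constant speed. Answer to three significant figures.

0.0498 J

The potential change for a displacement 0.206 m opposite to the field direction is ΔV = +Ed = 6040 V.
W_ext = qΔV = 0.0498 J.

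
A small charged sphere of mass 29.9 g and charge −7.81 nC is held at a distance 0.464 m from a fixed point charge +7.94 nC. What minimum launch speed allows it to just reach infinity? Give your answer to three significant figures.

8.96×10⁻³ m/s

To just escape, total mechanical energy must reach zero at infinity: ½mv²_min + U = 0, so ½mv²_min = −U = |kQq|/r.
|U| = |kQq|/r = (8.99×10⁹ N·m²/C²)(7.94×10⁻⁹)(7.81×10⁻⁹)/(0.464) = 1.20×10⁻⁶ J.
v_min = √(2|U|/m) = √(2·1.20×10⁻⁶/0.0299) = 8.96×10⁻³ m/s.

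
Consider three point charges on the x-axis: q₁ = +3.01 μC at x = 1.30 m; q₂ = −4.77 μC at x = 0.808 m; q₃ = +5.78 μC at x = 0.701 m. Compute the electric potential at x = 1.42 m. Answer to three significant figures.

2.28×10⁵ V

The total potential is the scalar sum of each charge's contribution, V = Σ kqᵢ/rᵢ.
Distances from the field point to each charge: r₁ = 0.120 m, r₂ = 0.612 m, r₃ = 0.719 m.
V = k[(3.01×10⁻⁶)/(0.120) + (-4.77×10⁻⁶)/(0.612) + (5.78×10⁻⁶)/(0.719)] = 2.28×10⁵ V.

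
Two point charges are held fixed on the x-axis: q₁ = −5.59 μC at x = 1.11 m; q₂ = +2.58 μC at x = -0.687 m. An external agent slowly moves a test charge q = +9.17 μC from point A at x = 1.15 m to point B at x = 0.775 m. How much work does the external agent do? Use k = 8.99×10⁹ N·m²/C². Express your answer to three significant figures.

For quasistatic motion the external work equals the change in potential energy: W_ext = qΔV = q(V_B − V_A).
At A: distances to the source charges are 0.0400 m, 1.84 m; V_A = Σ kqᵢ/rᵢ = -1.24×10⁶ V.
At B: distances to the source charges are 0.335 m, 1.46 m; V_B = Σ kqᵢ/rᵢ = -1.34×10⁵ V.
ΔV = V_B − V_A = 1.11×10⁶ V.
W_ext = qΔV = (9.17×10⁻⁶ C)(1.11×10⁶ V) = 10.2 J.

10.2 J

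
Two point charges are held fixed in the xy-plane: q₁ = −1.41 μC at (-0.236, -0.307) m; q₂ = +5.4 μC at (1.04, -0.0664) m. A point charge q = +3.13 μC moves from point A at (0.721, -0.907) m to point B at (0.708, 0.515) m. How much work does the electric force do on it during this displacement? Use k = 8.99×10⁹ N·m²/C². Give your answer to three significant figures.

The work done by the electric force is W_field = −ΔU = −q(V_B − V_A) = q(V_A − V_B).
At A: distances to the source charges are 1.13 m, 0.899 m; V_A = Σ kqᵢ/rᵢ = 4.28×10⁴ V.
At B: distances to the source charges are 1.25 m, 0.670 m; V_B = Σ kqᵢ/rᵢ = 6.24×10⁴ V.
ΔV = V_B − V_A = 1.96×10⁴ V.
W_field = −qΔV = −(3.13×10⁻⁶ C)(1.96×10⁴ V) = -0.0614 J.

-0.0614 J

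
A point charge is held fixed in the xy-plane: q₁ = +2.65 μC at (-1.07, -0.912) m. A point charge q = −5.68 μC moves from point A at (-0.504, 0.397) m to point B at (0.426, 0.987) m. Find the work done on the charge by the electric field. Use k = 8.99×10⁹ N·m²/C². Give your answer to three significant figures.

The work done by the electric force is W_field = −ΔU = −q(V_B − V_A) = q(V_A − V_B).
At A: distance to the source charge is 1.43 m; V_A = kq₁/r = 1.67×10⁴ V.
At B: distance to the source charge is 2.42 m; V_B = kq₁/r = 9850 V.
ΔV = V_B − V_A = -6850 V.
W_field = −qΔV = −(-5.68×10⁻⁶ C)(-6850 V) = -0.0389 J.

-0.0389 J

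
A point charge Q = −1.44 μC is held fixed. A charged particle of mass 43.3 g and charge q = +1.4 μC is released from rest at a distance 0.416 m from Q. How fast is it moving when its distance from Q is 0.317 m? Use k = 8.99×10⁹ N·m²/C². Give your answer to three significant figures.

0.793 m/s

Only the electrostatic force acts, so mechanical energy is conserved: ½mv² = U₁ − U₂ = kQq(1/r₁ − 1/r₂).
U₁ − U₂ = (8.99×10⁹ N·m²/C²)(-1.44×10⁻⁶ C)(1.40×10⁻⁶ C)(1/0.416 − 1/0.317) = 0.0136 J.
v = √(2·0.0136/0.0433) = 0.793 m/s.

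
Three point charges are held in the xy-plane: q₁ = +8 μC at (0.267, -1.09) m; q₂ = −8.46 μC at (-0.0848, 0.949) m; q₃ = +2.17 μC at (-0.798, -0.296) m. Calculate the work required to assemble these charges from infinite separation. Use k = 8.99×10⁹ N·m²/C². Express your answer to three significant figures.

-0.292 J

The assembly work is the sum of pairwise potential energies, U = Σ_{i<j} kqᵢqⱼ/rᵢⱼ.
Pair separations: r₁₂ = 2.07 m, r₁₃ = 1.33 m, r₂₃ = 1.43 m.
U = (-0.294) + (0.117) + (-0.115) = -0.292 J.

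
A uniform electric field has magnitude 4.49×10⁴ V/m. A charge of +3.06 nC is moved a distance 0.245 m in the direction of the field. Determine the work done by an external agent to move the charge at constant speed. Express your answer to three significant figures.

-3.37×10⁻⁵ J

The potential change for a displacement 0.245 m in the direction of the field is ΔV = −Ed = -1.10×10⁴ V.
W_ext = qΔV = -3.37×10⁻⁵ J.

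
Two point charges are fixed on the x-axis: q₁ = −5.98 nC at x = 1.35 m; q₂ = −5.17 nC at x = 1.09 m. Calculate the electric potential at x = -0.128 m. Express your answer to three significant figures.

The total potential is the scalar sum of each charge's contribution, V = Σ kqᵢ/rᵢ.
Distances from the field point to each charge: r₁ = 1.48 m, r₂ = 1.22 m.
V = k[(-5.98×10⁻⁹)/(1.48) + (-5.17×10⁻⁹)/(1.22)] = -74.5 V.

-74.5 V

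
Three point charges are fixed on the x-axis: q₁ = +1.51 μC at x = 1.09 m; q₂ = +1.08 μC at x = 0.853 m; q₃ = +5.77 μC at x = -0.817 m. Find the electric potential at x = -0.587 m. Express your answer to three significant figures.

2.40×10⁵ V

Electric potential is a scalar, so the contributions from each charge add algebraically: V = Σ kqᵢ/rᵢ.
Distances from the field point to each charge: r₁ = 1.68 m, r₂ = 1.44 m, r₃ = 0.230 m.
V = k[(1.51×10⁻⁶)/(1.68) + (1.08×10⁻⁶)/(1.44) + (5.77×10⁻⁶)/(0.230)] = 2.40×10⁵ V.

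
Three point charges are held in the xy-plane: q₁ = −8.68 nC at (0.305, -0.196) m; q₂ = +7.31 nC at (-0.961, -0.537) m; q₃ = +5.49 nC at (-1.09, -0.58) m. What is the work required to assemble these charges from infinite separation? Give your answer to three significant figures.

The work to assemble the configuration equals its total potential energy, U = Σ kqᵢqⱼ/rᵢⱼ over all pairs.
Pair separations: r₁₂ = 1.31 m, r₁₃ = 1.45 m, r₂₃ = 0.136 m.
U = (-4.35×10⁻⁷) + (-2.96×10⁻⁷) + (2.65×10⁻⁶) = 1.92×10⁻⁶ J.

1.92×10⁻⁶ J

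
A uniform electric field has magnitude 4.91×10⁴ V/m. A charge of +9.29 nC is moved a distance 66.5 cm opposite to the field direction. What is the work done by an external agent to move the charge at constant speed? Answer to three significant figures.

3.03×10⁻⁴ J

The potential change for a displacement 66.5 cm opposite to the field direction is ΔV = +Ed = 3.27×10⁴ V.
W_ext = qΔV = 3.03×10⁻⁴ J.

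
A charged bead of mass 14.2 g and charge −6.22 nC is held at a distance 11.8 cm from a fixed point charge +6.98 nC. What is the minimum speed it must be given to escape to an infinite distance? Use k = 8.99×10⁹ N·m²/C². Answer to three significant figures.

To just escape, total mechanical energy must reach zero at infinity: ½mv²_min + U = 0, so ½mv²_min = −U = |kQq|/r.
|U| = |kQq|/r = (8.99×10⁹ N·m²/C²)(6.98×10⁻⁹)(6.22×10⁻⁹)/(0.118) = 3.31×10⁻⁶ J.
v_min = √(2|U|/m) = √(2·3.31×10⁻⁶/0.0142) = 0.0216 m/s.

0.0216 m/s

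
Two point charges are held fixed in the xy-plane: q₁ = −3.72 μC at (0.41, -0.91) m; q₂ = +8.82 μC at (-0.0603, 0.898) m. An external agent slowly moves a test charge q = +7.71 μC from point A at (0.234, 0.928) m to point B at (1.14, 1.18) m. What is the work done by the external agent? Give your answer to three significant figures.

For quasistatic motion the external work equals the change in potential energy: W_ext = qΔV = q(V_B − V_A).
At A: distances to the source charges are 1.85 m, 0.296 m; V_A = Σ kqᵢ/rᵢ = 2.50×10⁵ V.
At B: distances to the source charges are 2.21 m, 1.23 m; V_B = Σ kqᵢ/rᵢ = 4.92×10⁴ V.
ΔV = V_B − V_A = -2.01×10⁵ V.
W_ext = qΔV = (7.71×10⁻⁶ C)(-2.01×10⁵ V) = -1.55 J.

-1.55 J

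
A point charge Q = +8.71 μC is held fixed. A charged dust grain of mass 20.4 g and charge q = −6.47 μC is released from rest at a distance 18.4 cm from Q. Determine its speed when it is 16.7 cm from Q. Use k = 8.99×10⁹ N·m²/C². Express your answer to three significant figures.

5.24 m/s

Only the electrostatic force acts, so mechanical energy is conserved: ½mv² = U₁ − U₂ = kQq(1/r₁ − 1/r₂).
U₁ − U₂ = (8.99×10⁹ N·m²/C²)(8.71×10⁻⁶ C)(-6.47×10⁻⁶ C)(1/0.184 − 1/0.167) = 0.280 J.
v = √(2·0.280/0.0204) = 5.24 m/s.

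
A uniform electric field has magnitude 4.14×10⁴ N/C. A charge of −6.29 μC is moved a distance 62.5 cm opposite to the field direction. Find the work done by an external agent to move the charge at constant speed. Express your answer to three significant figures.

-0.163 J

The potential change for a displacement 62.5 cm opposite to the field direction is ΔV = +Ed = 2.59×10⁴ V.
W_ext = qΔV = -0.163 J.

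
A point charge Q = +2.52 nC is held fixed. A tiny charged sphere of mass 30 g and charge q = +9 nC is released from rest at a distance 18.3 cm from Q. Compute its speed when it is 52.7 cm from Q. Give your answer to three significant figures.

Only the electrostatic force acts, so mechanical energy is conserved: ½mv² = U₁ − U₂ = kQq(1/r₁ − 1/r₂).
U₁ − U₂ = (8.99×10⁹ N·m²/C²)(2.52×10⁻⁹ C)(9.00×10⁻⁹ C)(1/0.183 − 1/0.527) = 7.27×10⁻⁷ J.
v = √(2·7.27×10⁻⁷/0.0300) = 6.96×10⁻³ m/s.

6.96×10⁻³ m/s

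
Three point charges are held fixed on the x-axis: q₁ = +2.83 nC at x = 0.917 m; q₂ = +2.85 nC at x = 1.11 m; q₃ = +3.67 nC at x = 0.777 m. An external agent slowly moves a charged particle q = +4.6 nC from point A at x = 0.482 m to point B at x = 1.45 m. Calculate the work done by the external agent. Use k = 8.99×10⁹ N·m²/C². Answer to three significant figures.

For quasistatic motion the external work equals the change in potential energy: W_ext = qΔV = q(V_B − V_A).
At A: distances to the source charges are 0.435 m, 0.628 m, 0.295 m; V_A = Σ kqᵢ/rᵢ = 211 V.
At B: distances to the source charges are 0.533 m, 0.340 m, 0.673 m; V_B = Σ kqᵢ/rᵢ = 172 V.
ΔV = V_B − V_A = -39.0 V.
W_ext = qΔV = (4.60×10⁻⁹ C)(-39.0 V) = -1.79×10⁻⁷ J.

-1.79×10⁻⁷ J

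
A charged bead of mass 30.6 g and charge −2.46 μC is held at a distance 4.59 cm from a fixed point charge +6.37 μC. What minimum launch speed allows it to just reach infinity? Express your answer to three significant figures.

To just escape, total mechanical energy must reach zero at infinity: ½mv²_min + U = 0, so ½mv²_min = −U = |kQq|/r.
|U| = |kQq|/r = (8.99×10⁹ N·m²/C²)(6.37×10⁻⁶)(2.46×10⁻⁶)/(0.0459) = 3.07 J.
v_min = √(2|U|/m) = √(2·3.07/0.0306) = 14.2 m/s.

14.2 m/s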